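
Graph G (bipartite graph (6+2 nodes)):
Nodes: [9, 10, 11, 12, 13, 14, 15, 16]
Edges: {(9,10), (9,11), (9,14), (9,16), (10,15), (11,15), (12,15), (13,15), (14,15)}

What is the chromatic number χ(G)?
χ(G) = 2

Clique number ω(G) = 2 (lower bound: χ ≥ ω).
The graph is bipartite (no odd cycle), so 2 colors suffice: χ(G) = 2.
A valid 2-coloring: color 1: [9, 15]; color 2: [10, 11, 12, 13, 14, 16].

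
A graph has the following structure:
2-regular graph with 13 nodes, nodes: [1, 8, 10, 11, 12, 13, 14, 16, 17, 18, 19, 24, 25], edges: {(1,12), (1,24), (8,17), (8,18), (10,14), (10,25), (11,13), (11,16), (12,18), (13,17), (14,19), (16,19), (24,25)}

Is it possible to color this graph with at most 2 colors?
Odd cycle [1, 12, 18, 8, 17, 13, 11, 16, 19, 14, 10, 25, 24] needs 3 colors (χ ≥ 3).
Hence χ(G) ≥ 3 > 2, so no proper 2-coloring exists.

No, G is not 2-colorable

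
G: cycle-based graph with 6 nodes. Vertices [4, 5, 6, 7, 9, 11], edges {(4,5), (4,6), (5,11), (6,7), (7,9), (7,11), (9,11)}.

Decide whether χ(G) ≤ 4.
Yes, G is 4-colorable

A valid 4-coloring: color 1: [5, 7]; color 2: [6, 11]; color 3: [4, 9].
(χ(G) = 3 ≤ 4.)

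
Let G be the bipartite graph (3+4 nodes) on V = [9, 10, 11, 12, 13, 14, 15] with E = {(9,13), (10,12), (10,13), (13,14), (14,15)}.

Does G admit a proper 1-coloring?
No, G is not 1-colorable

Edge (10,12) forces its endpoints to differ, so 1 color is not enough.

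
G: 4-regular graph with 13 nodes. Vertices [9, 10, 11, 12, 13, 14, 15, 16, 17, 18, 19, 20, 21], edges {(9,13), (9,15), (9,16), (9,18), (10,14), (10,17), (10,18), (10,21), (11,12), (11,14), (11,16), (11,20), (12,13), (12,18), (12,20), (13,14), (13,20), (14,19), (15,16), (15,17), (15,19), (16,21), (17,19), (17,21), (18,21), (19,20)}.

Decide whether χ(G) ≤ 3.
A valid 3-coloring: color 1: [10, 11, 13, 15]; color 2: [14, 16, 17, 18, 20]; color 3: [9, 12, 19, 21].
(χ(G) = 3 ≤ 3.)

Yes, G is 3-colorable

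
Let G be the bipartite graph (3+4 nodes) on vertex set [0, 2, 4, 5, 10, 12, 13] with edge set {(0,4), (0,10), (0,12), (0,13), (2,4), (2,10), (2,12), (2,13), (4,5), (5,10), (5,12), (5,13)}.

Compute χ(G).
χ(G) = 2

Clique number ω(G) = 2 (lower bound: χ ≥ ω).
The graph is bipartite (no odd cycle), so 2 colors suffice: χ(G) = 2.
A valid 2-coloring: color 1: [0, 2, 5]; color 2: [4, 10, 12, 13].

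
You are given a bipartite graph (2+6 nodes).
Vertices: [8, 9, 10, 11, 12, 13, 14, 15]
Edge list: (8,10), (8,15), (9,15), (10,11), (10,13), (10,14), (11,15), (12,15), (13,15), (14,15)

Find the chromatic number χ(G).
Clique number ω(G) = 2 (lower bound: χ ≥ ω).
The graph is bipartite (no odd cycle), so 2 colors suffice: χ(G) = 2.
A valid 2-coloring: color 1: [10, 15]; color 2: [8, 9, 11, 12, 13, 14].

χ(G) = 2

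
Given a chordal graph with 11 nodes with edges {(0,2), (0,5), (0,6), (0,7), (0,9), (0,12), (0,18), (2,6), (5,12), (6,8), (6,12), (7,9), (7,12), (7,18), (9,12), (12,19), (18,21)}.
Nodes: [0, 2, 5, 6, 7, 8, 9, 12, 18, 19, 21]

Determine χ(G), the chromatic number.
Clique number ω(G) = 4 (lower bound: χ ≥ ω).
The clique on [0, 7, 9, 12] has size 4, forcing χ ≥ 4, and the coloring below uses 4 colors, so χ(G) = 4.
A valid 4-coloring: color 1: [0, 8, 19, 21]; color 2: [2, 12, 18]; color 3: [5, 6, 7]; color 4: [9].

χ(G) = 4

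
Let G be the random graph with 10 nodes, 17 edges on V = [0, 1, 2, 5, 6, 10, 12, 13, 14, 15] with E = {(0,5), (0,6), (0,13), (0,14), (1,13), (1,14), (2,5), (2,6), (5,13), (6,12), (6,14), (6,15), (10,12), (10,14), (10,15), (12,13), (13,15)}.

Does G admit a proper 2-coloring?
The clique on vertices [0, 5, 13] has size 3 > 2, so it alone needs 3 colors.

No, G is not 2-colorable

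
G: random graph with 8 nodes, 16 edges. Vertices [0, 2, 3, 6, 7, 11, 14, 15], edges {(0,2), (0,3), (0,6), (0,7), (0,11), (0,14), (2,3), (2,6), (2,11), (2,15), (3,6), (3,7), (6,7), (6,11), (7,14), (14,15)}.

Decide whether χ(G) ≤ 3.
The clique on vertices [0, 2, 6, 11] has size 4 > 3, so it alone needs 4 colors.

No, G is not 3-colorable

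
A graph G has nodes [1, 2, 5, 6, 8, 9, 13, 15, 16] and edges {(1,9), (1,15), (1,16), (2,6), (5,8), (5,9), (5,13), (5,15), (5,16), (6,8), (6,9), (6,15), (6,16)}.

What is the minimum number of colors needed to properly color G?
Clique number ω(G) = 2 (lower bound: χ ≥ ω).
The graph is bipartite (no odd cycle), so 2 colors suffice: χ(G) = 2.
A valid 2-coloring: color 1: [1, 5, 6]; color 2: [2, 8, 9, 13, 15, 16].

χ(G) = 2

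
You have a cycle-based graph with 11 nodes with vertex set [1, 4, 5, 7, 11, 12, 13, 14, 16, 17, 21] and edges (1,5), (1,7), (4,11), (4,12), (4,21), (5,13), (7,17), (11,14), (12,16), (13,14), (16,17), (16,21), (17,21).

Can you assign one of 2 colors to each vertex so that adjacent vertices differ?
The clique on vertices [16, 17, 21] has size 3 > 2, so it alone needs 3 colors.

No, G is not 2-colorable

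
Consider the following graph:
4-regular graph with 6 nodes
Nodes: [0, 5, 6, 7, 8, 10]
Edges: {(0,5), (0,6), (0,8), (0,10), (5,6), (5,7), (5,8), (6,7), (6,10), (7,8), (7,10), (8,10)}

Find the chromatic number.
χ(G) = 3

Clique number ω(G) = 3 (lower bound: χ ≥ ω).
The clique on [0, 8, 10] has size 3, forcing χ ≥ 3, and the coloring below uses 3 colors, so χ(G) = 3.
A valid 3-coloring: color 1: [6, 8]; color 2: [5, 10]; color 3: [0, 7].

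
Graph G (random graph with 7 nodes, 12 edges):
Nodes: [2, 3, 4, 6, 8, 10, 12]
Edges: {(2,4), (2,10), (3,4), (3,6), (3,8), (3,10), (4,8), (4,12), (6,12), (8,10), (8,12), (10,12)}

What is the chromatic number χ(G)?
Clique number ω(G) = 3 (lower bound: χ ≥ ω).
The clique on [3, 8, 10] has size 3, forcing χ ≥ 3, and the coloring below uses 3 colors, so χ(G) = 3.
A valid 3-coloring: color 1: [4, 6, 10]; color 2: [2, 3, 12]; color 3: [8].

χ(G) = 3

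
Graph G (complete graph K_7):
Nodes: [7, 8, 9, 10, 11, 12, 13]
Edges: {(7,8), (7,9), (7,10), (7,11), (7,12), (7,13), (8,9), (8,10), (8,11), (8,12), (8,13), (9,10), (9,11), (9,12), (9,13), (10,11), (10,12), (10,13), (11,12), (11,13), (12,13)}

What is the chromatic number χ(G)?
χ(G) = 7

Clique number ω(G) = 7 (lower bound: χ ≥ ω).
The clique on [7, 8, 9, 10, 11, 12, 13] has size 7, forcing χ ≥ 7, and the coloring below uses 7 colors, so χ(G) = 7.
A valid 7-coloring: color 1: [13]; color 2: [10]; color 3: [12]; color 4: [9]; color 5: [11]; color 6: [8]; color 7: [7].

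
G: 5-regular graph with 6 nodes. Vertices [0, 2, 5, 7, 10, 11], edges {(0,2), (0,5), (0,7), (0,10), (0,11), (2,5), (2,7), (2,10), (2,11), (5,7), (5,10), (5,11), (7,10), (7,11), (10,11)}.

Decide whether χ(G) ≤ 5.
No, G is not 5-colorable

The clique on vertices [0, 2, 5, 7, 10, 11] has size 6 > 5, so it alone needs 6 colors.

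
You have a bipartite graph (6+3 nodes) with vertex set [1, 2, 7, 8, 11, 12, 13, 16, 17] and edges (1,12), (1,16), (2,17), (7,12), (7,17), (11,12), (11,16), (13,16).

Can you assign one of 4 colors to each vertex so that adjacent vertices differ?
Yes, G is 4-colorable

A valid 4-coloring: color 1: [8, 12, 16, 17]; color 2: [1, 2, 7, 11, 13].
(χ(G) = 2 ≤ 4.)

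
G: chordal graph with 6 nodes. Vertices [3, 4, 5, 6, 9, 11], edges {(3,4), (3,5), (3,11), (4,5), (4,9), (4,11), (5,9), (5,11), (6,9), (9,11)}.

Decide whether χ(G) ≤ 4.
A valid 4-coloring: color 1: [5, 6]; color 2: [3, 9]; color 3: [11]; color 4: [4].
(χ(G) = 4 ≤ 4.)

Yes, G is 4-colorable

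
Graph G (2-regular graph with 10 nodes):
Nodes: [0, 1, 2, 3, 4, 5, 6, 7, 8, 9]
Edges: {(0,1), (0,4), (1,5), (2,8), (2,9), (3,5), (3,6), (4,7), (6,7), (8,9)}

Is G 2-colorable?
No, G is not 2-colorable

The clique on vertices [2, 8, 9] has size 3 > 2, so it alone needs 3 colors.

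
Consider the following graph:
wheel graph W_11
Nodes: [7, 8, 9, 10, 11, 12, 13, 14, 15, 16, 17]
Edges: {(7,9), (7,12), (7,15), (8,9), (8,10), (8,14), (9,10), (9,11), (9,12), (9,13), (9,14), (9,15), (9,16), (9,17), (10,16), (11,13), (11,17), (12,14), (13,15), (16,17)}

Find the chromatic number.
χ(G) = 3

Clique number ω(G) = 3 (lower bound: χ ≥ ω).
The clique on [7, 9, 12] has size 3, forcing χ ≥ 3, and the coloring below uses 3 colors, so χ(G) = 3.
A valid 3-coloring: color 1: [9]; color 2: [7, 10, 13, 14, 17]; color 3: [8, 11, 12, 15, 16].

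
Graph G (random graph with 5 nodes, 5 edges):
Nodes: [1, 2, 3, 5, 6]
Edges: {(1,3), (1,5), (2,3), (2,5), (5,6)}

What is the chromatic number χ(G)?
χ(G) = 2

Clique number ω(G) = 2 (lower bound: χ ≥ ω).
The graph is bipartite (no odd cycle), so 2 colors suffice: χ(G) = 2.
A valid 2-coloring: color 1: [3, 5]; color 2: [1, 2, 6].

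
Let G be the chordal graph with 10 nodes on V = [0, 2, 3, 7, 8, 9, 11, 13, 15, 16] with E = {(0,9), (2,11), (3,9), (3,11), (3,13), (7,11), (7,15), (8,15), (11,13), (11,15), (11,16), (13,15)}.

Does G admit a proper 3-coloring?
Yes, G is 3-colorable

A valid 3-coloring: color 1: [8, 9, 11]; color 2: [0, 2, 3, 15, 16]; color 3: [7, 13].
(χ(G) = 3 ≤ 3.)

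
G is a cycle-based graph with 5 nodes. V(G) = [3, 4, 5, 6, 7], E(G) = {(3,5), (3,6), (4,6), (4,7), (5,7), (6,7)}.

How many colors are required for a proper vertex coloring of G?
χ(G) = 3

Clique number ω(G) = 3 (lower bound: χ ≥ ω).
The clique on [4, 6, 7] has size 3, forcing χ ≥ 3, and the coloring below uses 3 colors, so χ(G) = 3.
A valid 3-coloring: color 1: [3, 7]; color 2: [5, 6]; color 3: [4].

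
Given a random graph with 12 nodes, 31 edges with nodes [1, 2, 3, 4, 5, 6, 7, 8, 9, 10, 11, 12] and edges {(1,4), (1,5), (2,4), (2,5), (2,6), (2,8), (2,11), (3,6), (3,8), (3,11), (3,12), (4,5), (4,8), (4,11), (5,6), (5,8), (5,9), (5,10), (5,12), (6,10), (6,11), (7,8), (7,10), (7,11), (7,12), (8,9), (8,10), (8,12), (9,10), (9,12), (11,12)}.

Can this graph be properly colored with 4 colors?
Yes, G is 4-colorable

A valid 4-coloring: color 1: [1, 6, 8]; color 2: [5, 11]; color 3: [4, 10, 12]; color 4: [2, 3, 7, 9].
(χ(G) = 4 ≤ 4.)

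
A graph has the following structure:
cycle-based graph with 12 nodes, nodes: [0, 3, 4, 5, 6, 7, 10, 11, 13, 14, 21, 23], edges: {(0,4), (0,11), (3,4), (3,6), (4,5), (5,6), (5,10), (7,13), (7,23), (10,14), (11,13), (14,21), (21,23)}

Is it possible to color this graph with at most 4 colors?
A valid 4-coloring: color 1: [0, 3, 5, 13, 14, 23]; color 2: [4, 6, 7, 10, 11, 21].
(χ(G) = 2 ≤ 4.)

Yes, G is 4-colorable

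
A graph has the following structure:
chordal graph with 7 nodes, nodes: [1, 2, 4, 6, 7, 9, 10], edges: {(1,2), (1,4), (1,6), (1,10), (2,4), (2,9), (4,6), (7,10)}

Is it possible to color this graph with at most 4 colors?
A valid 4-coloring: color 1: [1, 7, 9]; color 2: [4, 10]; color 3: [2, 6].
(χ(G) = 3 ≤ 4.)

Yes, G is 4-colorable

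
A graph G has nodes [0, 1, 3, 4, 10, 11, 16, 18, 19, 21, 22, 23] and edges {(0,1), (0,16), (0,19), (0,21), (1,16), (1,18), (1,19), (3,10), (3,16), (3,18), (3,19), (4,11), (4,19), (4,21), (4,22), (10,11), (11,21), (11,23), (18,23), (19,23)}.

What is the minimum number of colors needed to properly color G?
χ(G) = 3

Clique number ω(G) = 3 (lower bound: χ ≥ ω).
The clique on [4, 11, 21] has size 3, forcing χ ≥ 3, and the coloring below uses 3 colors, so χ(G) = 3.
A valid 3-coloring: color 1: [11, 16, 18, 19, 22]; color 2: [0, 4, 10, 23]; color 3: [1, 3, 21].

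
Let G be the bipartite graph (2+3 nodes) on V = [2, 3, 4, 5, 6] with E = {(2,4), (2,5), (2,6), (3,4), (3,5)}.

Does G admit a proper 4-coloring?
A valid 4-coloring: color 1: [2, 3]; color 2: [4, 5, 6].
(χ(G) = 2 ≤ 4.)

Yes, G is 4-colorable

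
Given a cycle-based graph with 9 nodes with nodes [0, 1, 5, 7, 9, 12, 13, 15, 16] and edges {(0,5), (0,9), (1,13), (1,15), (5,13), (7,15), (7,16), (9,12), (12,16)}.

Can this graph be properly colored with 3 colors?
A valid 3-coloring: color 1: [0, 12, 13, 15]; color 2: [1, 5, 9, 16]; color 3: [7].
(χ(G) = 3 ≤ 3.)

Yes, G is 3-colorable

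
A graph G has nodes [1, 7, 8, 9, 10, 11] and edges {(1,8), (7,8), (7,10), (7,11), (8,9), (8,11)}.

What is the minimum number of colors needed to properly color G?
Clique number ω(G) = 3 (lower bound: χ ≥ ω).
The clique on [7, 8, 11] has size 3, forcing χ ≥ 3, and the coloring below uses 3 colors, so χ(G) = 3.
A valid 3-coloring: color 1: [8, 10]; color 2: [1, 7, 9]; color 3: [11].

χ(G) = 3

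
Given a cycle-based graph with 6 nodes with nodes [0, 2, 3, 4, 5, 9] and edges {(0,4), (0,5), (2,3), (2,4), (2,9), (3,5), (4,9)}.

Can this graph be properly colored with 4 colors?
A valid 4-coloring: color 1: [4, 5]; color 2: [0, 2]; color 3: [3, 9].
(χ(G) = 3 ≤ 4.)

Yes, G is 4-colorable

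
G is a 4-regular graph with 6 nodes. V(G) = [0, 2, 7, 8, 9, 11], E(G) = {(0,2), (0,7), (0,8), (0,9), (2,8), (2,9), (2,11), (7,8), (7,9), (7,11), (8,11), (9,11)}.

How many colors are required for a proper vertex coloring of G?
Clique number ω(G) = 3 (lower bound: χ ≥ ω).
The clique on [0, 2, 8] has size 3, forcing χ ≥ 3, and the coloring below uses 3 colors, so χ(G) = 3.
A valid 3-coloring: color 1: [0, 11]; color 2: [2, 7]; color 3: [8, 9].

χ(G) = 3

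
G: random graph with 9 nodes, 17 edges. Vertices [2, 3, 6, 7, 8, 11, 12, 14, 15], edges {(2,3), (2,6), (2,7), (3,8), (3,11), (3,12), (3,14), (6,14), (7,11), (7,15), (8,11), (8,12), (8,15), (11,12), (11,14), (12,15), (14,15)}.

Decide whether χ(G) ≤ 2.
The clique on vertices [3, 8, 11, 12] has size 4 > 2, so it alone needs 4 colors.

No, G is not 2-colorable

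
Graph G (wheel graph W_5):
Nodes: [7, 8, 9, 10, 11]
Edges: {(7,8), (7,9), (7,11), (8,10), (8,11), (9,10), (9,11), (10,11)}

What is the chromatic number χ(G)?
Clique number ω(G) = 3 (lower bound: χ ≥ ω).
The clique on [8, 10, 11] has size 3, forcing χ ≥ 3, and the coloring below uses 3 colors, so χ(G) = 3.
A valid 3-coloring: color 1: [11]; color 2: [7, 10]; color 3: [8, 9].

χ(G) = 3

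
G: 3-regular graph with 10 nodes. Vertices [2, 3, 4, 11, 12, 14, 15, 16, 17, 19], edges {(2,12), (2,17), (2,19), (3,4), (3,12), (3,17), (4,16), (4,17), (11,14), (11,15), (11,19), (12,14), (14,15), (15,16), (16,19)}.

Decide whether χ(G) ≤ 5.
A valid 5-coloring: color 1: [4, 14, 19]; color 2: [2, 3, 11, 16]; color 3: [12, 15, 17].
(χ(G) = 3 ≤ 5.)

Yes, G is 5-colorable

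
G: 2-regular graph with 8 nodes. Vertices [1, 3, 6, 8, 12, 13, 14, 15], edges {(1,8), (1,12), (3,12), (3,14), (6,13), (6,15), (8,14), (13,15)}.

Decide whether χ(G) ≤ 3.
A valid 3-coloring: color 1: [8, 12, 13]; color 2: [1, 3, 6]; color 3: [14, 15].
(χ(G) = 3 ≤ 3.)

Yes, G is 3-colorable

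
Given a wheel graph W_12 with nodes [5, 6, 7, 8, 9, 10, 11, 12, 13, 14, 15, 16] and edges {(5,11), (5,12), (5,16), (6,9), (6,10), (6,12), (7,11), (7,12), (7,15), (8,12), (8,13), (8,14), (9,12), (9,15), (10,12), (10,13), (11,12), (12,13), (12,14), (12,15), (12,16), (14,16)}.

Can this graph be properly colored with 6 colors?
Yes, G is 6-colorable

A valid 6-coloring: color 1: [12]; color 2: [5, 6, 13, 14, 15]; color 3: [7, 8, 9, 10, 16]; color 4: [11].
(χ(G) = 4 ≤ 6.)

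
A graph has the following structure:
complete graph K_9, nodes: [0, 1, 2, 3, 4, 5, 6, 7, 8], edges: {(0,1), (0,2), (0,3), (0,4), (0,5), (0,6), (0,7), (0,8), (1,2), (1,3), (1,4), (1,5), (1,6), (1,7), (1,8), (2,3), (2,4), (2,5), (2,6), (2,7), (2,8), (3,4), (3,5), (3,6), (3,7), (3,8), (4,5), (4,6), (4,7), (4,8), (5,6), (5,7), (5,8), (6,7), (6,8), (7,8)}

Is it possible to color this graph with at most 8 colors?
The clique on vertices [0, 1, 2, 3, 4, 5, 6, 7, 8] has size 9 > 8, so it alone needs 9 colors.

No, G is not 8-colorable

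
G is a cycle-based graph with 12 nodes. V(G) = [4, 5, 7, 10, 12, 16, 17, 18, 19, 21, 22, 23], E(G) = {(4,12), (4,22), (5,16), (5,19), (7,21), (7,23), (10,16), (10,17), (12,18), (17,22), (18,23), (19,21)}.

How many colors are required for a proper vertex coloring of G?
Clique number ω(G) = 2 (lower bound: χ ≥ ω).
The graph is bipartite (no odd cycle), so 2 colors suffice: χ(G) = 2.
A valid 2-coloring: color 1: [5, 10, 12, 21, 22, 23]; color 2: [4, 7, 16, 17, 18, 19].

χ(G) = 2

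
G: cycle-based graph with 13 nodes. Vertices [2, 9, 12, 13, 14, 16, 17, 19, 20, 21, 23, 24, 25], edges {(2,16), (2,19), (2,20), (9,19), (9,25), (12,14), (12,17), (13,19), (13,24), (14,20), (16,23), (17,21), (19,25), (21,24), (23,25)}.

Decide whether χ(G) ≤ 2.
The clique on vertices [9, 19, 25] has size 3 > 2, so it alone needs 3 colors.

No, G is not 2-colorable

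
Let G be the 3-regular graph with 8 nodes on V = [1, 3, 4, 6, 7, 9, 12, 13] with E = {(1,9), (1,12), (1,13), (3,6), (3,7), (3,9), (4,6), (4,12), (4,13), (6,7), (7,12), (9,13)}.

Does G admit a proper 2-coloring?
The clique on vertices [1, 9, 13] has size 3 > 2, so it alone needs 3 colors.

No, G is not 2-colorable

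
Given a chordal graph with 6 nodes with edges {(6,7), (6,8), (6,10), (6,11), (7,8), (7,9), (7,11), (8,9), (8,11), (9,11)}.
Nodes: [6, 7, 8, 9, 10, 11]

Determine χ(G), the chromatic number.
Clique number ω(G) = 4 (lower bound: χ ≥ ω).
The clique on [7, 8, 9, 11] has size 4, forcing χ ≥ 4, and the coloring below uses 4 colors, so χ(G) = 4.
A valid 4-coloring: color 1: [8, 10]; color 2: [11]; color 3: [7]; color 4: [6, 9].

χ(G) = 4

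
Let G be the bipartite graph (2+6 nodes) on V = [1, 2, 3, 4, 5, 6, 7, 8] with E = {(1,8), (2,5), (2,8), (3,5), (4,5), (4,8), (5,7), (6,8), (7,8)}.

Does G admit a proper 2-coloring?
A valid 2-coloring: color 1: [5, 8]; color 2: [1, 2, 3, 4, 6, 7].
(χ(G) = 2 ≤ 2.)

Yes, G is 2-colorable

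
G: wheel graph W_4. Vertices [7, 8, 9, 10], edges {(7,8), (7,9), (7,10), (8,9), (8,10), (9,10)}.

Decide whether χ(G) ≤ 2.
The clique on vertices [7, 8, 9, 10] has size 4 > 2, so it alone needs 4 colors.

No, G is not 2-colorable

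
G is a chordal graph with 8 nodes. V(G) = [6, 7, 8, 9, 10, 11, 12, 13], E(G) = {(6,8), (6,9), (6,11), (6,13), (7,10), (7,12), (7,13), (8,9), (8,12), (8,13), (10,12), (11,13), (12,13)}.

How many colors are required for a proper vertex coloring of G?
χ(G) = 3

Clique number ω(G) = 3 (lower bound: χ ≥ ω).
The clique on [6, 8, 9] has size 3, forcing χ ≥ 3, and the coloring below uses 3 colors, so χ(G) = 3.
A valid 3-coloring: color 1: [9, 10, 13]; color 2: [7, 8, 11]; color 3: [6, 12].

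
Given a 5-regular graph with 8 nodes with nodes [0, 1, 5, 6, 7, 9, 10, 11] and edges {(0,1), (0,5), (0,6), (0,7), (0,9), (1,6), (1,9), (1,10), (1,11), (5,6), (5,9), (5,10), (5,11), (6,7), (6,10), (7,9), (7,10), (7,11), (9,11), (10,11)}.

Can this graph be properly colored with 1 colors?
No, G is not 1-colorable

The clique on vertices [0, 1, 9] has size 3 > 1, so it alone needs 3 colors.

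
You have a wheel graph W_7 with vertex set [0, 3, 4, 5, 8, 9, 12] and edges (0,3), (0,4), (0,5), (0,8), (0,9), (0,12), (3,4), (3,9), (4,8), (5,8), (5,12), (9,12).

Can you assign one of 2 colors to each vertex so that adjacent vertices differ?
No, G is not 2-colorable

The clique on vertices [0, 4, 8] has size 3 > 2, so it alone needs 3 colors.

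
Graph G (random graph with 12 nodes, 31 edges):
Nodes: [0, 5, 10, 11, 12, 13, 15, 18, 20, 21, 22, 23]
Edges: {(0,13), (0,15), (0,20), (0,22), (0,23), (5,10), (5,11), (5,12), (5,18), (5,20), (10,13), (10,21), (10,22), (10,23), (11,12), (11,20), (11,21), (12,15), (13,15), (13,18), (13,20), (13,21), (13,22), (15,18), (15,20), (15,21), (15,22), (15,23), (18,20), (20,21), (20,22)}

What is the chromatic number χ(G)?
Clique number ω(G) = 5 (lower bound: χ ≥ ω).
The clique on [0, 13, 15, 20, 22] has size 5, forcing χ ≥ 5, and the coloring below uses 5 colors, so χ(G) = 5.
A valid 5-coloring: color 1: [10, 12, 20]; color 2: [5, 15]; color 3: [11, 13, 23]; color 4: [18, 21, 22]; color 5: [0].

χ(G) = 5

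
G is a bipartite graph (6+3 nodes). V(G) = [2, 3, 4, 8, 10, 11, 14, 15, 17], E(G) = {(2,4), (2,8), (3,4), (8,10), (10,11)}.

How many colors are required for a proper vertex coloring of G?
χ(G) = 2

Clique number ω(G) = 2 (lower bound: χ ≥ ω).
The graph is bipartite (no odd cycle), so 2 colors suffice: χ(G) = 2.
A valid 2-coloring: color 1: [4, 8, 11, 14, 15, 17]; color 2: [2, 3, 10].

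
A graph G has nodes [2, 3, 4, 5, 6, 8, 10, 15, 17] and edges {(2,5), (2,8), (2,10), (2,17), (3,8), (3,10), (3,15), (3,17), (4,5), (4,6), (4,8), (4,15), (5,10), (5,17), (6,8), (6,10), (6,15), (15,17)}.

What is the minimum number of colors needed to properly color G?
χ(G) = 3

Clique number ω(G) = 3 (lower bound: χ ≥ ω).
The clique on [2, 5, 17] has size 3, forcing χ ≥ 3, and the coloring below uses 3 colors, so χ(G) = 3.
A valid 3-coloring: color 1: [4, 10, 17]; color 2: [2, 3, 6]; color 3: [5, 8, 15].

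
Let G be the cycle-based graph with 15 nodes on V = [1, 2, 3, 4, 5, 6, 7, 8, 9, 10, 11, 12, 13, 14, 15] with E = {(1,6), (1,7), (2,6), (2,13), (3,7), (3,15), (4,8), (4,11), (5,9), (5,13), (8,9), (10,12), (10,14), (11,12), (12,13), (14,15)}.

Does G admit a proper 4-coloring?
Yes, G is 4-colorable

A valid 4-coloring: color 1: [1, 2, 3, 4, 5, 12, 14]; color 2: [6, 7, 9, 10, 11, 13, 15]; color 3: [8].
(χ(G) = 3 ≤ 4.)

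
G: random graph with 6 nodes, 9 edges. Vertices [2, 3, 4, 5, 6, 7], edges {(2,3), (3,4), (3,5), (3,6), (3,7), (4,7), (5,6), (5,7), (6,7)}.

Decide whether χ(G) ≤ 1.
No, G is not 1-colorable

The clique on vertices [3, 5, 6, 7] has size 4 > 1, so it alone needs 4 colors.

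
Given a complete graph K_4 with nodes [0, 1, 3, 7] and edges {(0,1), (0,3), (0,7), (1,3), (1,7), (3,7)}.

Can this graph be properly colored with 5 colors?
A valid 5-coloring: color 1: [3]; color 2: [1]; color 3: [0]; color 4: [7].
(χ(G) = 4 ≤ 5.)

Yes, G is 5-colorable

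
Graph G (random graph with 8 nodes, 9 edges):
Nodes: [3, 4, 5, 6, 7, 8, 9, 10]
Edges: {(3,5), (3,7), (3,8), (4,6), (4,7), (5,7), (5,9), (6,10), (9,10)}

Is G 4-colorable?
Yes, G is 4-colorable

A valid 4-coloring: color 1: [6, 7, 8, 9]; color 2: [3, 4, 10]; color 3: [5].
(χ(G) = 3 ≤ 4.)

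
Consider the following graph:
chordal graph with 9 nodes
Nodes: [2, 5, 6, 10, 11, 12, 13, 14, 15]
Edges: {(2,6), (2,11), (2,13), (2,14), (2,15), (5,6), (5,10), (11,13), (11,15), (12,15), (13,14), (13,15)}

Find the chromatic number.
χ(G) = 4

Clique number ω(G) = 4 (lower bound: χ ≥ ω).
The clique on [2, 11, 13, 15] has size 4, forcing χ ≥ 4, and the coloring below uses 4 colors, so χ(G) = 4.
A valid 4-coloring: color 1: [2, 5, 12]; color 2: [6, 10, 13]; color 3: [14, 15]; color 4: [11].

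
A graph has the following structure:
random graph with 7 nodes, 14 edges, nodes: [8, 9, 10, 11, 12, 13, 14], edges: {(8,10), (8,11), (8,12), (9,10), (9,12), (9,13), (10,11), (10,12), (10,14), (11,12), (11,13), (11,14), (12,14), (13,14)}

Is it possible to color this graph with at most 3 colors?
No, G is not 3-colorable

The clique on vertices [8, 10, 11, 12] has size 4 > 3, so it alone needs 4 colors.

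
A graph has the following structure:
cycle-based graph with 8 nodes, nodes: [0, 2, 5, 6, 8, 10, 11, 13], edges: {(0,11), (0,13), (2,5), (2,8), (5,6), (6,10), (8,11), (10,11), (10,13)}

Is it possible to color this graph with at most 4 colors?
Yes, G is 4-colorable

A valid 4-coloring: color 1: [2, 6, 11, 13]; color 2: [0, 5, 8, 10].
(χ(G) = 2 ≤ 4.)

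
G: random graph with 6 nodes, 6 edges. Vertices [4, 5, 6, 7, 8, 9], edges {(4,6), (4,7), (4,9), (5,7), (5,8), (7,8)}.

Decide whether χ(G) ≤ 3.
A valid 3-coloring: color 1: [6, 7, 9]; color 2: [4, 5]; color 3: [8].
(χ(G) = 3 ≤ 3.)

Yes, G is 3-colorable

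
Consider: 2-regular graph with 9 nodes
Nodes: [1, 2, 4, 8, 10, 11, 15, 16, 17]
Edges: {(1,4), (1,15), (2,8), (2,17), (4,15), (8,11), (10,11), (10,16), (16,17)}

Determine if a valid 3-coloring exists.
Yes, G is 3-colorable

A valid 3-coloring: color 1: [2, 11, 15, 16]; color 2: [1, 8, 10, 17]; color 3: [4].
(χ(G) = 3 ≤ 3.)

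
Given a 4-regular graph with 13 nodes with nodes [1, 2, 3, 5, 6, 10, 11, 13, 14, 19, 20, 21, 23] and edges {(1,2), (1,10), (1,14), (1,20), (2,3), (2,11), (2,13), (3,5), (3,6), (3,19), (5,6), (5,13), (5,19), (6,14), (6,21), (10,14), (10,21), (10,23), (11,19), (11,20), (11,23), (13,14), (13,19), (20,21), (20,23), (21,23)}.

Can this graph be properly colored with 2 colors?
The clique on vertices [1, 10, 14] has size 3 > 2, so it alone needs 3 colors.

No, G is not 2-colorable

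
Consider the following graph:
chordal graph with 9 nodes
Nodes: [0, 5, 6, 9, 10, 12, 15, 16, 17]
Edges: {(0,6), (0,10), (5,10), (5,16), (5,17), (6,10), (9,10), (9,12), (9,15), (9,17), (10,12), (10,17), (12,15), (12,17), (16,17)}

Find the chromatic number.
χ(G) = 4

Clique number ω(G) = 4 (lower bound: χ ≥ ω).
The clique on [9, 10, 12, 17] has size 4, forcing χ ≥ 4, and the coloring below uses 4 colors, so χ(G) = 4.
A valid 4-coloring: color 1: [10, 15, 16]; color 2: [0, 17]; color 3: [5, 6, 12]; color 4: [9].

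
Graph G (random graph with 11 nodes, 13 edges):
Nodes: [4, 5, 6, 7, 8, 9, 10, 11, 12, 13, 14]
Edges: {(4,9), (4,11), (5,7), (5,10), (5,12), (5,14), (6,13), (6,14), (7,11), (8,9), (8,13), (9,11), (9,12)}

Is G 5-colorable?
A valid 5-coloring: color 1: [5, 6, 8, 11]; color 2: [7, 9, 10, 13, 14]; color 3: [4, 12].
(χ(G) = 3 ≤ 5.)

Yes, G is 5-colorable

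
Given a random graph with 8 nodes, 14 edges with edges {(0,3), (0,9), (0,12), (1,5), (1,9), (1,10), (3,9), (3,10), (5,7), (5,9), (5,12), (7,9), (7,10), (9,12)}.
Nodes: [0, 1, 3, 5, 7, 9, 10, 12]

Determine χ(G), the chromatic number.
χ(G) = 3

Clique number ω(G) = 3 (lower bound: χ ≥ ω).
The clique on [0, 3, 9] has size 3, forcing χ ≥ 3, and the coloring below uses 3 colors, so χ(G) = 3.
A valid 3-coloring: color 1: [9, 10]; color 2: [0, 5]; color 3: [1, 3, 7, 12].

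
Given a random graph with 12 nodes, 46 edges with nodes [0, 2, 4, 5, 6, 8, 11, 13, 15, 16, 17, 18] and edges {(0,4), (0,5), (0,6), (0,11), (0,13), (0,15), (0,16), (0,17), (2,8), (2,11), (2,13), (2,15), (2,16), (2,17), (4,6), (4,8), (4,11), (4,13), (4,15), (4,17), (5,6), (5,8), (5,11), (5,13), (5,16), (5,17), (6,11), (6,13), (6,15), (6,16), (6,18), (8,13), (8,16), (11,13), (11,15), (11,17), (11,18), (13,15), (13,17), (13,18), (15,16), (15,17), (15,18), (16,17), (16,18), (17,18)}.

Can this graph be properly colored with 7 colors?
Yes, G is 7-colorable

A valid 7-coloring: color 1: [13, 16]; color 2: [6, 8, 17]; color 3: [11]; color 4: [5, 15]; color 5: [0, 2, 18]; color 6: [4].
(χ(G) = 6 ≤ 7.)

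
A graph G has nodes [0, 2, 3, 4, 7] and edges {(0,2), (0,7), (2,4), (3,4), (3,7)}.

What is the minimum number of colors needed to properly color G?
Clique number ω(G) = 2 (lower bound: χ ≥ ω).
Odd cycle [3, 4, 2, 0, 7] needs 3 colors (χ ≥ 3).
The coloring below uses 3 colors, so χ(G) = 3.
A valid 3-coloring: color 1: [0, 3]; color 2: [4, 7]; color 3: [2].

χ(G) = 3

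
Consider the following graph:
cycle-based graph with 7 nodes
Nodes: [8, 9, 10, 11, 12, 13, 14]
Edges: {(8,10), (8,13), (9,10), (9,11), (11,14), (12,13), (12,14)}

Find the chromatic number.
χ(G) = 3

Clique number ω(G) = 2 (lower bound: χ ≥ ω).
Odd cycle [10, 8, 13, 12, 14, 11, 9] needs 3 colors (χ ≥ 3).
The coloring below uses 3 colors, so χ(G) = 3.
A valid 3-coloring: color 1: [10, 11, 13]; color 2: [8, 9, 12]; color 3: [14].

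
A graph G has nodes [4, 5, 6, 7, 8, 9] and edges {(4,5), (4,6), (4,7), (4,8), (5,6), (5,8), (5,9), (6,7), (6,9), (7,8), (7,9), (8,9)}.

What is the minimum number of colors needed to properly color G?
χ(G) = 3

Clique number ω(G) = 3 (lower bound: χ ≥ ω).
The clique on [5, 8, 9] has size 3, forcing χ ≥ 3, and the coloring below uses 3 colors, so χ(G) = 3.
A valid 3-coloring: color 1: [5, 7]; color 2: [4, 9]; color 3: [6, 8].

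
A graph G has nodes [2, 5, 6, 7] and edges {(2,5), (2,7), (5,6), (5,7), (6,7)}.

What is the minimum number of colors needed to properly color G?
Clique number ω(G) = 3 (lower bound: χ ≥ ω).
The clique on [2, 5, 7] has size 3, forcing χ ≥ 3, and the coloring below uses 3 colors, so χ(G) = 3.
A valid 3-coloring: color 1: [5]; color 2: [7]; color 3: [2, 6].

χ(G) = 3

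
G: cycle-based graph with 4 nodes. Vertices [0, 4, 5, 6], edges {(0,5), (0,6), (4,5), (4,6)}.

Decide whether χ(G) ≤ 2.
Yes, G is 2-colorable

A valid 2-coloring: color 1: [0, 4]; color 2: [5, 6].
(χ(G) = 2 ≤ 2.)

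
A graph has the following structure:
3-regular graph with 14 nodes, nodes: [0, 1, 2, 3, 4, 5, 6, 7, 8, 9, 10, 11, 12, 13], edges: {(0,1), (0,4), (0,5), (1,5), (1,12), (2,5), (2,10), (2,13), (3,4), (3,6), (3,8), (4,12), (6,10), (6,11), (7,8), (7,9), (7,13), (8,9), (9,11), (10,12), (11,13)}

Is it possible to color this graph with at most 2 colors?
The clique on vertices [0, 1, 5] has size 3 > 2, so it alone needs 3 colors.

No, G is not 2-colorable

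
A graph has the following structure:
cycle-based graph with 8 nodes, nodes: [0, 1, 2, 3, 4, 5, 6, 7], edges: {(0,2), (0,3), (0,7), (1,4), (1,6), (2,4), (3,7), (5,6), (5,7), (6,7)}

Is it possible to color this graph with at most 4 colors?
Yes, G is 4-colorable

A valid 4-coloring: color 1: [1, 2, 7]; color 2: [0, 4, 6]; color 3: [3, 5].
(χ(G) = 3 ≤ 4.)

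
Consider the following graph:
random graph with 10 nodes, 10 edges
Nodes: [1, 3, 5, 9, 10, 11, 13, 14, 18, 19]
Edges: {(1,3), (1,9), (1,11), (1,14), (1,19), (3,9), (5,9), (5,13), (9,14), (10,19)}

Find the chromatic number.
Clique number ω(G) = 3 (lower bound: χ ≥ ω).
The clique on [1, 3, 9] has size 3, forcing χ ≥ 3, and the coloring below uses 3 colors, so χ(G) = 3.
A valid 3-coloring: color 1: [1, 5, 10, 18]; color 2: [9, 11, 13, 19]; color 3: [3, 14].

χ(G) = 3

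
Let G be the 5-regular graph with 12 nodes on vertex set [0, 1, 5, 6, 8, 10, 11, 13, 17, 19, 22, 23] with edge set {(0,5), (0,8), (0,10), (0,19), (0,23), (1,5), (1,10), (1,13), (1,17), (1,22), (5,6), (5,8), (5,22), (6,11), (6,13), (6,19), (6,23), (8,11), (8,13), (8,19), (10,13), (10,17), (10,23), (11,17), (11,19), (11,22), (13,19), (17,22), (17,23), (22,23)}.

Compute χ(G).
Clique number ω(G) = 3 (lower bound: χ ≥ ω).
Suppose a proper 3-coloring c exists. The clique [0, 5, 8] takes 3 distinct colors; by symmetry let c(0) = 1, c(5) = 2, c(8) = 3.
- Vertex 19: neighbors [0, 8] already have colors [1, 3] ⇒ c(19) = 2.
- Vertex 11: neighbors [19, 8] already have colors [2, 3] ⇒ c(11) = 1.
- Vertex 13: neighbors [19, 8] already have colors [2, 3] ⇒ c(13) = 1.
- Vertex 1: neighbors [13, 5] already have colors [1, 2] ⇒ c(1) = 3.
- Vertex 22: neighbors [11, 5, 1] already have colors [1, 2, 3] — all 3 colors blocked. Contradiction.
The forced assignments end in a contradiction, so G has no proper 3-coloring (χ ≥ 4).
The coloring below uses 4 colors, so χ(G) = 4.
A valid 4-coloring: color 1: [1, 11, 23]; color 2: [0, 13, 17]; color 3: [6, 8, 10, 22]; color 4: [5, 19].

χ(G) = 4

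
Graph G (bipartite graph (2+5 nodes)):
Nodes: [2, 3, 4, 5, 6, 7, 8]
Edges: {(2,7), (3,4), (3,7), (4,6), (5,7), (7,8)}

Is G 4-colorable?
A valid 4-coloring: color 1: [4, 7]; color 2: [2, 3, 5, 6, 8].
(χ(G) = 2 ≤ 4.)

Yes, G is 4-colorable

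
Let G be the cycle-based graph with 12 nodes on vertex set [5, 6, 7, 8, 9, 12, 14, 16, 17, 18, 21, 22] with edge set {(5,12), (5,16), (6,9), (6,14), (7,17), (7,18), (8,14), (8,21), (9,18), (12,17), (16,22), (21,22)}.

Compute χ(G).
Clique number ω(G) = 2 (lower bound: χ ≥ ω).
The graph is bipartite (no odd cycle), so 2 colors suffice: χ(G) = 2.
A valid 2-coloring: color 1: [7, 9, 12, 14, 16, 21]; color 2: [5, 6, 8, 17, 18, 22].

χ(G) = 2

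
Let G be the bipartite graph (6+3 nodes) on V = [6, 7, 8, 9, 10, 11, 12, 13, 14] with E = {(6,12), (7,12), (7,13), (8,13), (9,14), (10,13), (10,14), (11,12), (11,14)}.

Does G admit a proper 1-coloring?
No, G is not 1-colorable

Edge (8,13) forces its endpoints to differ, so 1 color is not enough.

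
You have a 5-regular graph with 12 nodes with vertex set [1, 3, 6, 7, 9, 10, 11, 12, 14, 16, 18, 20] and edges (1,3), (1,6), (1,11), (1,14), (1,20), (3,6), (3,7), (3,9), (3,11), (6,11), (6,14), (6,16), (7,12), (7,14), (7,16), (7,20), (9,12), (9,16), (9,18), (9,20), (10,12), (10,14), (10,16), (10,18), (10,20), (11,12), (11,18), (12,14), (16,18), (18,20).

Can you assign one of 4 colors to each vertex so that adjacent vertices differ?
A valid 4-coloring: color 1: [1, 7, 9, 10]; color 2: [11, 14, 16, 20]; color 3: [6, 12, 18]; color 4: [3].
(χ(G) = 4 ≤ 4.)

Yes, G is 4-colorable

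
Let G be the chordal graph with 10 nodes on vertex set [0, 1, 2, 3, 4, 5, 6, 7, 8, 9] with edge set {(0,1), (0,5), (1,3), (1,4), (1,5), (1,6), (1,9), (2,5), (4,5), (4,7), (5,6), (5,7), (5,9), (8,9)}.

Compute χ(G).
χ(G) = 3

Clique number ω(G) = 3 (lower bound: χ ≥ ω).
The clique on [0, 1, 5] has size 3, forcing χ ≥ 3, and the coloring below uses 3 colors, so χ(G) = 3.
A valid 3-coloring: color 1: [3, 5, 8]; color 2: [1, 2, 7]; color 3: [0, 4, 6, 9].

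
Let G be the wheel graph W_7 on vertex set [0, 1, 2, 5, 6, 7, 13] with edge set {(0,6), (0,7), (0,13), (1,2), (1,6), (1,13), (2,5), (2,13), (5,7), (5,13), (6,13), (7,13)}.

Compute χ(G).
χ(G) = 3

Clique number ω(G) = 3 (lower bound: χ ≥ ω).
The clique on [0, 6, 13] has size 3, forcing χ ≥ 3, and the coloring below uses 3 colors, so χ(G) = 3.
A valid 3-coloring: color 1: [13]; color 2: [2, 6, 7]; color 3: [0, 1, 5].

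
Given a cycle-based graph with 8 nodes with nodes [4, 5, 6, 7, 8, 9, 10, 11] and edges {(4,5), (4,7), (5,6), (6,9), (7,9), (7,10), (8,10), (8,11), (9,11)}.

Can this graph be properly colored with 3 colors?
Yes, G is 3-colorable

A valid 3-coloring: color 1: [4, 8, 9]; color 2: [6, 7, 11]; color 3: [5, 10].
(χ(G) = 3 ≤ 3.)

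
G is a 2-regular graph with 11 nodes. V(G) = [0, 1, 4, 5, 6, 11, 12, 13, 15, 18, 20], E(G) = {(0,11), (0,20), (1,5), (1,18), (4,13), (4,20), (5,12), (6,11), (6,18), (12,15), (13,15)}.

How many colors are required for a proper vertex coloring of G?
Clique number ω(G) = 2 (lower bound: χ ≥ ω).
Odd cycle [0, 20, 4, 13, 15, 12, 5, 1, 18, 6, 11] needs 3 colors (χ ≥ 3).
The coloring below uses 3 colors, so χ(G) = 3.
A valid 3-coloring: color 1: [1, 6, 12, 13, 20]; color 2: [4, 5, 11, 15, 18]; color 3: [0].

χ(G) = 3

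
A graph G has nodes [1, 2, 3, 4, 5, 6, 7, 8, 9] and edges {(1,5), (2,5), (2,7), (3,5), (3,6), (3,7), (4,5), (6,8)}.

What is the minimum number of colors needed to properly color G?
χ(G) = 2

Clique number ω(G) = 2 (lower bound: χ ≥ ω).
The graph is bipartite (no odd cycle), so 2 colors suffice: χ(G) = 2.
A valid 2-coloring: color 1: [5, 6, 7, 9]; color 2: [1, 2, 3, 4, 8].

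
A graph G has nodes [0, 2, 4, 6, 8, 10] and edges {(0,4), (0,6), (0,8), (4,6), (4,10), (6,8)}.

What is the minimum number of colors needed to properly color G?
Clique number ω(G) = 3 (lower bound: χ ≥ ω).
The clique on [0, 6, 8] has size 3, forcing χ ≥ 3, and the coloring below uses 3 colors, so χ(G) = 3.
A valid 3-coloring: color 1: [2, 4, 8]; color 2: [0, 10]; color 3: [6].

χ(G) = 3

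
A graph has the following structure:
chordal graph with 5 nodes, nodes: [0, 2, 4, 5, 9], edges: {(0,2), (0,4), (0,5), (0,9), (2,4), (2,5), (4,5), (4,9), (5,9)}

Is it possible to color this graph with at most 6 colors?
Yes, G is 6-colorable

A valid 6-coloring: color 1: [5]; color 2: [4]; color 3: [0]; color 4: [2, 9].
(χ(G) = 4 ≤ 6.)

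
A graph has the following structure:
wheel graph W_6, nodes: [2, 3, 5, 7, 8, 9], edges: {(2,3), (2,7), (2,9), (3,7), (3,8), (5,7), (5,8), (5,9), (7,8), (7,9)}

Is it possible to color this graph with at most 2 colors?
The clique on vertices [3, 7, 8] has size 3 > 2, so it alone needs 3 colors.

No, G is not 2-colorable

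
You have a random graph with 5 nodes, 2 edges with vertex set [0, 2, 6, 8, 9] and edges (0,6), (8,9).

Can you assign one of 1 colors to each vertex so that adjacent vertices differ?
No, G is not 1-colorable

Edge (0,6) forces its endpoints to differ, so 1 color is not enough.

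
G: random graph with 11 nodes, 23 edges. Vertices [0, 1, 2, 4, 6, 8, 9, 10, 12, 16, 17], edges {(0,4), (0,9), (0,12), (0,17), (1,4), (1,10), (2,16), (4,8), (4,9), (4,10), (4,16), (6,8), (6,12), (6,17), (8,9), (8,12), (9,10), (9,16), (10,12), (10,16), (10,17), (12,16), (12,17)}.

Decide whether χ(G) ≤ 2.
No, G is not 2-colorable

The clique on vertices [4, 9, 10, 16] has size 4 > 2, so it alone needs 4 colors.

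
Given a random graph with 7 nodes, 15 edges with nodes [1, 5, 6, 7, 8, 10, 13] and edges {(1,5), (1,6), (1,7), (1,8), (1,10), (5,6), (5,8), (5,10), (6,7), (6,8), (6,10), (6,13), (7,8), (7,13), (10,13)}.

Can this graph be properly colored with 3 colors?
The clique on vertices [1, 5, 6, 8] has size 4 > 3, so it alone needs 4 colors.

No, G is not 3-colorable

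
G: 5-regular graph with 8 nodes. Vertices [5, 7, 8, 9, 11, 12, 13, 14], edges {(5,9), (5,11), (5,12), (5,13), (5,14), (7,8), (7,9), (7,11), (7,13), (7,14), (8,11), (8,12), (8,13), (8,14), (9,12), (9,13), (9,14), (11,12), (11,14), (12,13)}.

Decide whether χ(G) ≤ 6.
Yes, G is 6-colorable

A valid 6-coloring: color 1: [8, 9]; color 2: [11, 13]; color 3: [5, 7]; color 4: [12, 14].
(χ(G) = 4 ≤ 6.)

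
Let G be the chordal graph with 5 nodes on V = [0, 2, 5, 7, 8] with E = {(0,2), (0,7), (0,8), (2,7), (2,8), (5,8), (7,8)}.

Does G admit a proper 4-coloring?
Yes, G is 4-colorable

A valid 4-coloring: color 1: [8]; color 2: [5, 7]; color 3: [0]; color 4: [2].
(χ(G) = 4 ≤ 4.)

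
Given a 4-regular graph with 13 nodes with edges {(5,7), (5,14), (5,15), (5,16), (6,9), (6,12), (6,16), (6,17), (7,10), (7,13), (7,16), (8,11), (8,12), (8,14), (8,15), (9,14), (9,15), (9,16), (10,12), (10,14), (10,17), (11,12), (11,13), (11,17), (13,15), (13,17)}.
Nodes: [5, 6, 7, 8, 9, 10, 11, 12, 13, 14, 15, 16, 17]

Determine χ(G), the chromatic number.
Clique number ω(G) = 3 (lower bound: χ ≥ ω).
The clique on [5, 7, 16] has size 3, forcing χ ≥ 3, and the coloring below uses 3 colors, so χ(G) = 3.
A valid 3-coloring: color 1: [12, 14, 15, 16, 17]; color 2: [5, 8, 9, 10, 13]; color 3: [6, 7, 11].

χ(G) = 3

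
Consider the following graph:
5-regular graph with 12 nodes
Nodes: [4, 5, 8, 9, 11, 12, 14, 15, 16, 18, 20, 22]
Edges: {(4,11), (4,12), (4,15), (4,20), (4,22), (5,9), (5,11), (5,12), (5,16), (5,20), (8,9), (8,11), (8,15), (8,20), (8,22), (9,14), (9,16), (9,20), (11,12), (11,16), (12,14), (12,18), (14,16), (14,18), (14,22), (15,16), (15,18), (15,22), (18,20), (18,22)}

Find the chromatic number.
Clique number ω(G) = 3 (lower bound: χ ≥ ω).
Suppose a proper 3-coloring c exists. The clique [4, 11, 12] takes 3 distinct colors; by symmetry let c(4) = 1, c(11) = 2, c(12) = 3.
- Vertex 5: neighbors [11, 12] already have colors [2, 3] ⇒ c(5) = 1.
- Vertex 16: neighbors [5, 11] already have colors [1, 2] ⇒ c(16) = 3.
- Vertex 9: neighbors [5, 16] already have colors [1, 3] ⇒ c(9) = 2.
- Vertex 15: neighbors [4, 16] already have colors [1, 3] ⇒ c(15) = 2.
- Vertex 18: neighbors [15, 12] already have colors [2, 3] ⇒ c(18) = 1.
- Vertex 14: neighbors [18, 9, 12] already have colors [1, 2, 3] — all 3 colors blocked. Contradiction.
The forced assignments end in a contradiction, so G has no proper 3-coloring (χ ≥ 4).
The coloring below uses 4 colors, so χ(G) = 4.
A valid 4-coloring: color 1: [12, 16, 20, 22]; color 2: [9, 11, 15]; color 3: [4, 5, 8, 18]; color 4: [14].

χ(G) = 4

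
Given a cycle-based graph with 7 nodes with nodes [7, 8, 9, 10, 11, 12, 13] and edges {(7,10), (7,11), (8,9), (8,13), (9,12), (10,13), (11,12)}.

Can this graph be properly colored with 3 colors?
A valid 3-coloring: color 1: [9, 11, 13]; color 2: [8, 10, 12]; color 3: [7].
(χ(G) = 3 ≤ 3.)

Yes, G is 3-colorable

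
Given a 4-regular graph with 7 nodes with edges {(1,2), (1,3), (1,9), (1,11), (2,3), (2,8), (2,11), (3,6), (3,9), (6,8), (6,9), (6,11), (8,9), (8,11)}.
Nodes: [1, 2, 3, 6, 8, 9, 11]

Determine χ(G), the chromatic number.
χ(G) = 4

Clique number ω(G) = 3 (lower bound: χ ≥ ω).
Suppose a proper 3-coloring c exists. The clique [1, 2, 3] takes 3 distinct colors; by symmetry let c(1) = 1, c(2) = 2, c(3) = 3.
- Vertex 9: neighbors [1, 3] already have colors [1, 3] ⇒ c(9) = 2.
- Vertex 6: neighbors [9, 3] already have colors [2, 3] ⇒ c(6) = 1.
- Vertex 8: neighbors [6, 2] already have colors [1, 2] ⇒ c(8) = 3.
- Vertex 11: neighbors [1, 2, 8] already have colors [1, 2, 3] — all 3 colors blocked. Contradiction.
The forced assignments end in a contradiction, so G has no proper 3-coloring (χ ≥ 4).
The coloring below uses 4 colors, so χ(G) = 4.
A valid 4-coloring: color 1: [3, 11]; color 2: [1, 8]; color 3: [2, 6]; color 4: [9].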